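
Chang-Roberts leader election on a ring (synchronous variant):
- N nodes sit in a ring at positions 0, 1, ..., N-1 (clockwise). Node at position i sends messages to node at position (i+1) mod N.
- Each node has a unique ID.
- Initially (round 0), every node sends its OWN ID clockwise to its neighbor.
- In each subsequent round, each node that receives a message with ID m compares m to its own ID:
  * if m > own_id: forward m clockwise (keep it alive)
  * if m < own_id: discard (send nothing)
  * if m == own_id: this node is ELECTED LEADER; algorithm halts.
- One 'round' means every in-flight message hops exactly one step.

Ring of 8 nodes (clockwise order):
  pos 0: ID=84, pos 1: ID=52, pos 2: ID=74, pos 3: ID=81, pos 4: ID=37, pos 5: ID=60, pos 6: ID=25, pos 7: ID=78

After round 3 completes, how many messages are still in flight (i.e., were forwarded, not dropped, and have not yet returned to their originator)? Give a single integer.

Round 1: pos1(id52) recv 84: fwd; pos2(id74) recv 52: drop; pos3(id81) recv 74: drop; pos4(id37) recv 81: fwd; pos5(id60) recv 37: drop; pos6(id25) recv 60: fwd; pos7(id78) recv 25: drop; pos0(id84) recv 78: drop
Round 2: pos2(id74) recv 84: fwd; pos5(id60) recv 81: fwd; pos7(id78) recv 60: drop
Round 3: pos3(id81) recv 84: fwd; pos6(id25) recv 81: fwd
After round 3: 2 messages still in flight

Answer: 2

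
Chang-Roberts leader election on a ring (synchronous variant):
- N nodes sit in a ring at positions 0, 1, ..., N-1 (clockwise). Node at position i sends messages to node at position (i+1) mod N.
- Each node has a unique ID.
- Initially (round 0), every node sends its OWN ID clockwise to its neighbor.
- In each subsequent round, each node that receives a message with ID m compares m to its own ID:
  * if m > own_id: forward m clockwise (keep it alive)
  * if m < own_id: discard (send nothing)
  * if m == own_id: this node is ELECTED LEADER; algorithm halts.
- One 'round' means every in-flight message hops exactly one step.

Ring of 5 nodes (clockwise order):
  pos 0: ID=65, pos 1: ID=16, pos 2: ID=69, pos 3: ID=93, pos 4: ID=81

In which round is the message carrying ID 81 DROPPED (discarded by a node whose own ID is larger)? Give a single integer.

Round 1: pos1(id16) recv 65: fwd; pos2(id69) recv 16: drop; pos3(id93) recv 69: drop; pos4(id81) recv 93: fwd; pos0(id65) recv 81: fwd
Round 2: pos2(id69) recv 65: drop; pos0(id65) recv 93: fwd; pos1(id16) recv 81: fwd
Round 3: pos1(id16) recv 93: fwd; pos2(id69) recv 81: fwd
Round 4: pos2(id69) recv 93: fwd; pos3(id93) recv 81: drop
Round 5: pos3(id93) recv 93: ELECTED
Message ID 81 originates at pos 4; dropped at pos 3 in round 4

Answer: 4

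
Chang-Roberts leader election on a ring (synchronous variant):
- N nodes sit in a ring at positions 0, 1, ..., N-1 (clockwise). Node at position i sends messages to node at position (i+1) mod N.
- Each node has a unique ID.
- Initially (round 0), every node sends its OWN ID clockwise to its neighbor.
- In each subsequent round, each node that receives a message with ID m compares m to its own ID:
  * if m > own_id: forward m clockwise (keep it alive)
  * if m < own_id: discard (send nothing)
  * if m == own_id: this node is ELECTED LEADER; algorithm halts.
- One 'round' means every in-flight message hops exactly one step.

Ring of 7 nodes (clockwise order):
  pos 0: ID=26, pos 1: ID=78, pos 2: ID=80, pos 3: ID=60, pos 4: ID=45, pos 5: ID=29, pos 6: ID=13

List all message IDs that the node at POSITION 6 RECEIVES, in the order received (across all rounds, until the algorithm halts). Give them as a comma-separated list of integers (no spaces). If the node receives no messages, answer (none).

Answer: 29,45,60,80

Derivation:
Round 1: pos1(id78) recv 26: drop; pos2(id80) recv 78: drop; pos3(id60) recv 80: fwd; pos4(id45) recv 60: fwd; pos5(id29) recv 45: fwd; pos6(id13) recv 29: fwd; pos0(id26) recv 13: drop
Round 2: pos4(id45) recv 80: fwd; pos5(id29) recv 60: fwd; pos6(id13) recv 45: fwd; pos0(id26) recv 29: fwd
Round 3: pos5(id29) recv 80: fwd; pos6(id13) recv 60: fwd; pos0(id26) recv 45: fwd; pos1(id78) recv 29: drop
Round 4: pos6(id13) recv 80: fwd; pos0(id26) recv 60: fwd; pos1(id78) recv 45: drop
Round 5: pos0(id26) recv 80: fwd; pos1(id78) recv 60: drop
Round 6: pos1(id78) recv 80: fwd
Round 7: pos2(id80) recv 80: ELECTED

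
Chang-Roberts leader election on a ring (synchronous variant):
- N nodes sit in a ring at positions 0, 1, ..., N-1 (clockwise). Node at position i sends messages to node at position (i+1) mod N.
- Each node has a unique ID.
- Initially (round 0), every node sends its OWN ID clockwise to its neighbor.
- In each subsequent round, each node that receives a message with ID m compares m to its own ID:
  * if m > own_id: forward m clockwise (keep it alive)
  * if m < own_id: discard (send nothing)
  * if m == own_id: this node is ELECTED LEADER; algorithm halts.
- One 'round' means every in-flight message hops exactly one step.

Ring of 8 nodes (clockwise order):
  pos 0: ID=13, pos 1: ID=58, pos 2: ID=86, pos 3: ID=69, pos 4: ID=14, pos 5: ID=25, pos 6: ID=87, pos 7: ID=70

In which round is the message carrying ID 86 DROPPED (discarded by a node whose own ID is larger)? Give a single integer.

Round 1: pos1(id58) recv 13: drop; pos2(id86) recv 58: drop; pos3(id69) recv 86: fwd; pos4(id14) recv 69: fwd; pos5(id25) recv 14: drop; pos6(id87) recv 25: drop; pos7(id70) recv 87: fwd; pos0(id13) recv 70: fwd
Round 2: pos4(id14) recv 86: fwd; pos5(id25) recv 69: fwd; pos0(id13) recv 87: fwd; pos1(id58) recv 70: fwd
Round 3: pos5(id25) recv 86: fwd; pos6(id87) recv 69: drop; pos1(id58) recv 87: fwd; pos2(id86) recv 70: drop
Round 4: pos6(id87) recv 86: drop; pos2(id86) recv 87: fwd
Round 5: pos3(id69) recv 87: fwd
Round 6: pos4(id14) recv 87: fwd
Round 7: pos5(id25) recv 87: fwd
Round 8: pos6(id87) recv 87: ELECTED
Message ID 86 originates at pos 2; dropped at pos 6 in round 4

Answer: 4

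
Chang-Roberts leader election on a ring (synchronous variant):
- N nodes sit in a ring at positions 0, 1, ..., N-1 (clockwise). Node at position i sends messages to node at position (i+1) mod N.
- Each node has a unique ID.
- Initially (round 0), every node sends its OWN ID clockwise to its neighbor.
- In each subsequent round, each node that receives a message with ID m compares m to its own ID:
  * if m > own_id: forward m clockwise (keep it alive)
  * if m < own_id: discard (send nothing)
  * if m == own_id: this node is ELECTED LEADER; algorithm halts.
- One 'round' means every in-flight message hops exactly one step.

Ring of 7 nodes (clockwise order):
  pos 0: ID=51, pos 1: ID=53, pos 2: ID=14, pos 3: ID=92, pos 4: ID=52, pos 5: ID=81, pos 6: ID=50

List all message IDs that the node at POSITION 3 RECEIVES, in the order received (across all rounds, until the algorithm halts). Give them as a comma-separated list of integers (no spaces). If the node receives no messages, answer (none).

Answer: 14,53,81,92

Derivation:
Round 1: pos1(id53) recv 51: drop; pos2(id14) recv 53: fwd; pos3(id92) recv 14: drop; pos4(id52) recv 92: fwd; pos5(id81) recv 52: drop; pos6(id50) recv 81: fwd; pos0(id51) recv 50: drop
Round 2: pos3(id92) recv 53: drop; pos5(id81) recv 92: fwd; pos0(id51) recv 81: fwd
Round 3: pos6(id50) recv 92: fwd; pos1(id53) recv 81: fwd
Round 4: pos0(id51) recv 92: fwd; pos2(id14) recv 81: fwd
Round 5: pos1(id53) recv 92: fwd; pos3(id92) recv 81: drop
Round 6: pos2(id14) recv 92: fwd
Round 7: pos3(id92) recv 92: ELECTED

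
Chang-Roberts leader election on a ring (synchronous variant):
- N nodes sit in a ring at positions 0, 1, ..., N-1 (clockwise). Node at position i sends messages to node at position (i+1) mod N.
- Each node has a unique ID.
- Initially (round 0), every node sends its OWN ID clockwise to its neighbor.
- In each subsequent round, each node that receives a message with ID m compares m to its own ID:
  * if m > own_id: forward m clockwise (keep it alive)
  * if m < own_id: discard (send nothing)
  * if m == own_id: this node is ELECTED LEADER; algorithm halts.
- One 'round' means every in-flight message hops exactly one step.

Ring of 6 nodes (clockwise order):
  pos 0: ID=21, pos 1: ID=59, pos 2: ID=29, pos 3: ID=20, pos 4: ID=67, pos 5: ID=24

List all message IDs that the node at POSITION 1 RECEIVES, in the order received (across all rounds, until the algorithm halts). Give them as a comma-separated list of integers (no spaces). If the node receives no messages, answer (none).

Answer: 21,24,67

Derivation:
Round 1: pos1(id59) recv 21: drop; pos2(id29) recv 59: fwd; pos3(id20) recv 29: fwd; pos4(id67) recv 20: drop; pos5(id24) recv 67: fwd; pos0(id21) recv 24: fwd
Round 2: pos3(id20) recv 59: fwd; pos4(id67) recv 29: drop; pos0(id21) recv 67: fwd; pos1(id59) recv 24: drop
Round 3: pos4(id67) recv 59: drop; pos1(id59) recv 67: fwd
Round 4: pos2(id29) recv 67: fwd
Round 5: pos3(id20) recv 67: fwd
Round 6: pos4(id67) recv 67: ELECTED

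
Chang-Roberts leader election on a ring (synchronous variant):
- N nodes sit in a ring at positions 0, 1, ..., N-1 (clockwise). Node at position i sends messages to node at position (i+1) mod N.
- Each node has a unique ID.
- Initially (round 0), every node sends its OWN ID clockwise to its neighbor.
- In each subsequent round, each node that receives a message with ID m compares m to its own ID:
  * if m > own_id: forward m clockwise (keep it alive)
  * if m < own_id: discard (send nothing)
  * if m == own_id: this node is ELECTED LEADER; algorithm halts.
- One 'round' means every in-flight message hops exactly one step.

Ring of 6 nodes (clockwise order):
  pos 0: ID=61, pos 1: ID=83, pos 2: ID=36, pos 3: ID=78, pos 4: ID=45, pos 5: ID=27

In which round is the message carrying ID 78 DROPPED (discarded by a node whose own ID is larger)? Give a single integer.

Round 1: pos1(id83) recv 61: drop; pos2(id36) recv 83: fwd; pos3(id78) recv 36: drop; pos4(id45) recv 78: fwd; pos5(id27) recv 45: fwd; pos0(id61) recv 27: drop
Round 2: pos3(id78) recv 83: fwd; pos5(id27) recv 78: fwd; pos0(id61) recv 45: drop
Round 3: pos4(id45) recv 83: fwd; pos0(id61) recv 78: fwd
Round 4: pos5(id27) recv 83: fwd; pos1(id83) recv 78: drop
Round 5: pos0(id61) recv 83: fwd
Round 6: pos1(id83) recv 83: ELECTED
Message ID 78 originates at pos 3; dropped at pos 1 in round 4

Answer: 4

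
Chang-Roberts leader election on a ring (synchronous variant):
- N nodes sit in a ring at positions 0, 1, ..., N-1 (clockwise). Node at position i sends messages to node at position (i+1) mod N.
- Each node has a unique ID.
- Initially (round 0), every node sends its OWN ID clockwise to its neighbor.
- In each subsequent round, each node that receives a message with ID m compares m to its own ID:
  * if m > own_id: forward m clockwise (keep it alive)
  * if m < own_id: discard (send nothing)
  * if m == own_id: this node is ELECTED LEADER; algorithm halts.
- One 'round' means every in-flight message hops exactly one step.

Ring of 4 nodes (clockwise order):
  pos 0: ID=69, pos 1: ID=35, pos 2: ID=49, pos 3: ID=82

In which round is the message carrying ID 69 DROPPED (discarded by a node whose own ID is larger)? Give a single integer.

Answer: 3

Derivation:
Round 1: pos1(id35) recv 69: fwd; pos2(id49) recv 35: drop; pos3(id82) recv 49: drop; pos0(id69) recv 82: fwd
Round 2: pos2(id49) recv 69: fwd; pos1(id35) recv 82: fwd
Round 3: pos3(id82) recv 69: drop; pos2(id49) recv 82: fwd
Round 4: pos3(id82) recv 82: ELECTED
Message ID 69 originates at pos 0; dropped at pos 3 in round 3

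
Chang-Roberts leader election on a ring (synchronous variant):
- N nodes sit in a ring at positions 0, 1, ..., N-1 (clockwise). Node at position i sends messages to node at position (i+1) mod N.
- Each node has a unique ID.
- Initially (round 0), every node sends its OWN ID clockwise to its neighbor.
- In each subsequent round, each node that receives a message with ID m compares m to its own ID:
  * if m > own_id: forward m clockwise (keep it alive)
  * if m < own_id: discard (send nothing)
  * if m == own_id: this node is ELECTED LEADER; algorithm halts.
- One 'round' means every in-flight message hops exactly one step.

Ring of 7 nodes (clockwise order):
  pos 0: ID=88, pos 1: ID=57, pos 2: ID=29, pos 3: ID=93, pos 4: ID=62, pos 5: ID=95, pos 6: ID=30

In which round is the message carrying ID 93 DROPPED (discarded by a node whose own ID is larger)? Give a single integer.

Round 1: pos1(id57) recv 88: fwd; pos2(id29) recv 57: fwd; pos3(id93) recv 29: drop; pos4(id62) recv 93: fwd; pos5(id95) recv 62: drop; pos6(id30) recv 95: fwd; pos0(id88) recv 30: drop
Round 2: pos2(id29) recv 88: fwd; pos3(id93) recv 57: drop; pos5(id95) recv 93: drop; pos0(id88) recv 95: fwd
Round 3: pos3(id93) recv 88: drop; pos1(id57) recv 95: fwd
Round 4: pos2(id29) recv 95: fwd
Round 5: pos3(id93) recv 95: fwd
Round 6: pos4(id62) recv 95: fwd
Round 7: pos5(id95) recv 95: ELECTED
Message ID 93 originates at pos 3; dropped at pos 5 in round 2

Answer: 2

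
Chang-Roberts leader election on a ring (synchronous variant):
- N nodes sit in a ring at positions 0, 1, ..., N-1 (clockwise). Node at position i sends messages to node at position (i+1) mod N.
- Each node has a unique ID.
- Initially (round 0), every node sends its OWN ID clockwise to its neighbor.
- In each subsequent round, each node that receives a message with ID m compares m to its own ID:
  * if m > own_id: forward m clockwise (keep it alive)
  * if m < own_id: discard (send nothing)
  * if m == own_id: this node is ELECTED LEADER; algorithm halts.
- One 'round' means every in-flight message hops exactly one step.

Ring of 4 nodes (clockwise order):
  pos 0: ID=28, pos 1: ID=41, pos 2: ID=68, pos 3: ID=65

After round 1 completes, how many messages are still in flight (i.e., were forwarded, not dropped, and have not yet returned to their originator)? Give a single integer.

Answer: 2

Derivation:
Round 1: pos1(id41) recv 28: drop; pos2(id68) recv 41: drop; pos3(id65) recv 68: fwd; pos0(id28) recv 65: fwd
After round 1: 2 messages still in flight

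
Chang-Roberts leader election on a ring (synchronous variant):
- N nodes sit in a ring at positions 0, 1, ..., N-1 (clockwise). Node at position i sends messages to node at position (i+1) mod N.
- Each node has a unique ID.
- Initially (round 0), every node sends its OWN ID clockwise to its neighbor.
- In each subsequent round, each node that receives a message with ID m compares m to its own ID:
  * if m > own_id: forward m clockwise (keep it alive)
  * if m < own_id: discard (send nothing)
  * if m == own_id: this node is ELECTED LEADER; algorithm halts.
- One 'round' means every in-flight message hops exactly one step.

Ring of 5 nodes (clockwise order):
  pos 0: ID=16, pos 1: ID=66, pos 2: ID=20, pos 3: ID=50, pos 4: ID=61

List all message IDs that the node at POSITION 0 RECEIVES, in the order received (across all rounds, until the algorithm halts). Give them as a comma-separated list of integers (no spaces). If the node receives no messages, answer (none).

Answer: 61,66

Derivation:
Round 1: pos1(id66) recv 16: drop; pos2(id20) recv 66: fwd; pos3(id50) recv 20: drop; pos4(id61) recv 50: drop; pos0(id16) recv 61: fwd
Round 2: pos3(id50) recv 66: fwd; pos1(id66) recv 61: drop
Round 3: pos4(id61) recv 66: fwd
Round 4: pos0(id16) recv 66: fwd
Round 5: pos1(id66) recv 66: ELECTED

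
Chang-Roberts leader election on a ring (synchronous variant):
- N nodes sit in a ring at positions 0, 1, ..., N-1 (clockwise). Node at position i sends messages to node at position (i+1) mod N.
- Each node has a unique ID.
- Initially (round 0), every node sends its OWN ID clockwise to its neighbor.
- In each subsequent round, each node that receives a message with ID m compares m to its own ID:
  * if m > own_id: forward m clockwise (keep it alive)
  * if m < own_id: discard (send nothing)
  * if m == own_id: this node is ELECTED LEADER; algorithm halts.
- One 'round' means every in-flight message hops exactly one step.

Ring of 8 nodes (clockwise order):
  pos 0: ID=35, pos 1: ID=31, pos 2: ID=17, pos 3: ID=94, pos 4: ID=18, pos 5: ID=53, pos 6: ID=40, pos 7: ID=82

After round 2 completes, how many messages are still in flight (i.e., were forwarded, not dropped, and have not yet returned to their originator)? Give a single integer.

Round 1: pos1(id31) recv 35: fwd; pos2(id17) recv 31: fwd; pos3(id94) recv 17: drop; pos4(id18) recv 94: fwd; pos5(id53) recv 18: drop; pos6(id40) recv 53: fwd; pos7(id82) recv 40: drop; pos0(id35) recv 82: fwd
Round 2: pos2(id17) recv 35: fwd; pos3(id94) recv 31: drop; pos5(id53) recv 94: fwd; pos7(id82) recv 53: drop; pos1(id31) recv 82: fwd
After round 2: 3 messages still in flight

Answer: 3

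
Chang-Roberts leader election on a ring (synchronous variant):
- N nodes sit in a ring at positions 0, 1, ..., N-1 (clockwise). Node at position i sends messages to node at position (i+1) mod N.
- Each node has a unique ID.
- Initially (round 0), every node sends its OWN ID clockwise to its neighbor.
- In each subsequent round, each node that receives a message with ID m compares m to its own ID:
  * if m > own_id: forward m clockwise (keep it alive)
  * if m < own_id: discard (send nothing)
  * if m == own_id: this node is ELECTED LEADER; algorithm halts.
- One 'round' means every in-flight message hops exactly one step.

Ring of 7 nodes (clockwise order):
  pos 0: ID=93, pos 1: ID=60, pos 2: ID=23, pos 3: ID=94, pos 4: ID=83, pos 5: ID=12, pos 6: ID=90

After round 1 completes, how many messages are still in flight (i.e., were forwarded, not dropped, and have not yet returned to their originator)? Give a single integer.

Round 1: pos1(id60) recv 93: fwd; pos2(id23) recv 60: fwd; pos3(id94) recv 23: drop; pos4(id83) recv 94: fwd; pos5(id12) recv 83: fwd; pos6(id90) recv 12: drop; pos0(id93) recv 90: drop
After round 1: 4 messages still in flight

Answer: 4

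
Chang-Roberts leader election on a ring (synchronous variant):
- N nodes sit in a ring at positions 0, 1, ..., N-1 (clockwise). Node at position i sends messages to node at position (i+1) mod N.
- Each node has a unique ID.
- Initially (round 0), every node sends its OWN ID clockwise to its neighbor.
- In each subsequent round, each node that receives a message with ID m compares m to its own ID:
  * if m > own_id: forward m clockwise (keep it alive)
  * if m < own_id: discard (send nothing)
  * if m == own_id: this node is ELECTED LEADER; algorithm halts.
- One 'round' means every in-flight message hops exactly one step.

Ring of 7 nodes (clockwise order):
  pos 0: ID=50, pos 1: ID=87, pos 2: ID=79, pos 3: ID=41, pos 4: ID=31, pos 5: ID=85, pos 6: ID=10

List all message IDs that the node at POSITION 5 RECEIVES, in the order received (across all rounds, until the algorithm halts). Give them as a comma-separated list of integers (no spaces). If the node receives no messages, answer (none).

Round 1: pos1(id87) recv 50: drop; pos2(id79) recv 87: fwd; pos3(id41) recv 79: fwd; pos4(id31) recv 41: fwd; pos5(id85) recv 31: drop; pos6(id10) recv 85: fwd; pos0(id50) recv 10: drop
Round 2: pos3(id41) recv 87: fwd; pos4(id31) recv 79: fwd; pos5(id85) recv 41: drop; pos0(id50) recv 85: fwd
Round 3: pos4(id31) recv 87: fwd; pos5(id85) recv 79: drop; pos1(id87) recv 85: drop
Round 4: pos5(id85) recv 87: fwd
Round 5: pos6(id10) recv 87: fwd
Round 6: pos0(id50) recv 87: fwd
Round 7: pos1(id87) recv 87: ELECTED

Answer: 31,41,79,87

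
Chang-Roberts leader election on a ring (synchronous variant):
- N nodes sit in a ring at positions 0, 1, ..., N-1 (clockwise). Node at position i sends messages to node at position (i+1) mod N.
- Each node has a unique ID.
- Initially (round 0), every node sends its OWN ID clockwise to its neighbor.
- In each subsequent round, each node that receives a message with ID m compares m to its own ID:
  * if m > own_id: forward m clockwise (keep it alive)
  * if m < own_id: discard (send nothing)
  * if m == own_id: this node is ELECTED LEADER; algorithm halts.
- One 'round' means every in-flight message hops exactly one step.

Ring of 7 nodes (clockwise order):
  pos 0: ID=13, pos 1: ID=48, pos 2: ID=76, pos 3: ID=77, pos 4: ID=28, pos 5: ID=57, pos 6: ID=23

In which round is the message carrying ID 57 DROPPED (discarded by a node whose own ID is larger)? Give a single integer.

Answer: 4

Derivation:
Round 1: pos1(id48) recv 13: drop; pos2(id76) recv 48: drop; pos3(id77) recv 76: drop; pos4(id28) recv 77: fwd; pos5(id57) recv 28: drop; pos6(id23) recv 57: fwd; pos0(id13) recv 23: fwd
Round 2: pos5(id57) recv 77: fwd; pos0(id13) recv 57: fwd; pos1(id48) recv 23: drop
Round 3: pos6(id23) recv 77: fwd; pos1(id48) recv 57: fwd
Round 4: pos0(id13) recv 77: fwd; pos2(id76) recv 57: drop
Round 5: pos1(id48) recv 77: fwd
Round 6: pos2(id76) recv 77: fwd
Round 7: pos3(id77) recv 77: ELECTED
Message ID 57 originates at pos 5; dropped at pos 2 in round 4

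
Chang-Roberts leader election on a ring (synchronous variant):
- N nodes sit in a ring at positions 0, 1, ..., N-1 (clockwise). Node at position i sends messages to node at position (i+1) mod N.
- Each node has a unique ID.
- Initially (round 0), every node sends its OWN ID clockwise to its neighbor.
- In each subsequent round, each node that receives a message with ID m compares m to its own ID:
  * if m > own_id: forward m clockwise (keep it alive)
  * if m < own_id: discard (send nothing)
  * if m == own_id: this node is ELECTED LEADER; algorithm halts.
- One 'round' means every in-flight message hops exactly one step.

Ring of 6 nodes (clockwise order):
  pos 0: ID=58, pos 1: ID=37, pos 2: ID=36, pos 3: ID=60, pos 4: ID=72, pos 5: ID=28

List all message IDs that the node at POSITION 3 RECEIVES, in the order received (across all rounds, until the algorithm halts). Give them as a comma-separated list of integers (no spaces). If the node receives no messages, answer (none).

Answer: 36,37,58,72

Derivation:
Round 1: pos1(id37) recv 58: fwd; pos2(id36) recv 37: fwd; pos3(id60) recv 36: drop; pos4(id72) recv 60: drop; pos5(id28) recv 72: fwd; pos0(id58) recv 28: drop
Round 2: pos2(id36) recv 58: fwd; pos3(id60) recv 37: drop; pos0(id58) recv 72: fwd
Round 3: pos3(id60) recv 58: drop; pos1(id37) recv 72: fwd
Round 4: pos2(id36) recv 72: fwd
Round 5: pos3(id60) recv 72: fwd
Round 6: pos4(id72) recv 72: ELECTED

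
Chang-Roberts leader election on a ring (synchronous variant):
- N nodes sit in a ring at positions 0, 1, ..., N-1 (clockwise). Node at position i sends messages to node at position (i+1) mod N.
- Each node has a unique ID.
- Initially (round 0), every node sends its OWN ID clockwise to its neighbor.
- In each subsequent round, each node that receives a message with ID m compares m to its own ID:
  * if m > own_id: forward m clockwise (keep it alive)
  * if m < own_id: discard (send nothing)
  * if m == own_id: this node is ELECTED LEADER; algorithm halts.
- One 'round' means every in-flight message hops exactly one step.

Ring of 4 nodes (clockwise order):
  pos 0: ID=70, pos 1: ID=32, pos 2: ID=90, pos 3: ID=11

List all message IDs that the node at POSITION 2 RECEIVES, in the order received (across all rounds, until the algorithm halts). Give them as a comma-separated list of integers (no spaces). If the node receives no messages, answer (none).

Round 1: pos1(id32) recv 70: fwd; pos2(id90) recv 32: drop; pos3(id11) recv 90: fwd; pos0(id70) recv 11: drop
Round 2: pos2(id90) recv 70: drop; pos0(id70) recv 90: fwd
Round 3: pos1(id32) recv 90: fwd
Round 4: pos2(id90) recv 90: ELECTED

Answer: 32,70,90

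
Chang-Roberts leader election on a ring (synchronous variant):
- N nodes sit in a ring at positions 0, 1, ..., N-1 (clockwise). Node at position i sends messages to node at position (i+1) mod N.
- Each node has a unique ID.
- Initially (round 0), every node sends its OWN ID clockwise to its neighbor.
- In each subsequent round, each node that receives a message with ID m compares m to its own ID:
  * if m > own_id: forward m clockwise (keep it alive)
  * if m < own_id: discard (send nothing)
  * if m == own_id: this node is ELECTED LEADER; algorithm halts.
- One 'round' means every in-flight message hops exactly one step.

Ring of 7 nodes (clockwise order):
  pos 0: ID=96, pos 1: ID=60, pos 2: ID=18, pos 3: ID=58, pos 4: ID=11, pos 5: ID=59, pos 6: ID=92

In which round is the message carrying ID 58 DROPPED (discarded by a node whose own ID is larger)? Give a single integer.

Round 1: pos1(id60) recv 96: fwd; pos2(id18) recv 60: fwd; pos3(id58) recv 18: drop; pos4(id11) recv 58: fwd; pos5(id59) recv 11: drop; pos6(id92) recv 59: drop; pos0(id96) recv 92: drop
Round 2: pos2(id18) recv 96: fwd; pos3(id58) recv 60: fwd; pos5(id59) recv 58: drop
Round 3: pos3(id58) recv 96: fwd; pos4(id11) recv 60: fwd
Round 4: pos4(id11) recv 96: fwd; pos5(id59) recv 60: fwd
Round 5: pos5(id59) recv 96: fwd; pos6(id92) recv 60: drop
Round 6: pos6(id92) recv 96: fwd
Round 7: pos0(id96) recv 96: ELECTED
Message ID 58 originates at pos 3; dropped at pos 5 in round 2

Answer: 2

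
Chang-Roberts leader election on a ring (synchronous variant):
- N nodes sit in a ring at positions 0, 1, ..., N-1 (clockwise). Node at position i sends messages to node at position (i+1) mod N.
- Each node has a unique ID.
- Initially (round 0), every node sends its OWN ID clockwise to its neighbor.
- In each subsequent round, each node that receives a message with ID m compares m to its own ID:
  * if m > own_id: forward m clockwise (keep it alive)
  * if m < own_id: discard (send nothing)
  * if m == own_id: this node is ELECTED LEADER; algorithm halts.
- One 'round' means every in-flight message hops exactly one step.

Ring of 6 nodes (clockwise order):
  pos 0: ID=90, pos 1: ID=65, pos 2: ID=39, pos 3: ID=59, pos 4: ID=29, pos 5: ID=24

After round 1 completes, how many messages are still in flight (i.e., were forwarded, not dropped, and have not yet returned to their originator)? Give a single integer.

Answer: 4

Derivation:
Round 1: pos1(id65) recv 90: fwd; pos2(id39) recv 65: fwd; pos3(id59) recv 39: drop; pos4(id29) recv 59: fwd; pos5(id24) recv 29: fwd; pos0(id90) recv 24: drop
After round 1: 4 messages still in flight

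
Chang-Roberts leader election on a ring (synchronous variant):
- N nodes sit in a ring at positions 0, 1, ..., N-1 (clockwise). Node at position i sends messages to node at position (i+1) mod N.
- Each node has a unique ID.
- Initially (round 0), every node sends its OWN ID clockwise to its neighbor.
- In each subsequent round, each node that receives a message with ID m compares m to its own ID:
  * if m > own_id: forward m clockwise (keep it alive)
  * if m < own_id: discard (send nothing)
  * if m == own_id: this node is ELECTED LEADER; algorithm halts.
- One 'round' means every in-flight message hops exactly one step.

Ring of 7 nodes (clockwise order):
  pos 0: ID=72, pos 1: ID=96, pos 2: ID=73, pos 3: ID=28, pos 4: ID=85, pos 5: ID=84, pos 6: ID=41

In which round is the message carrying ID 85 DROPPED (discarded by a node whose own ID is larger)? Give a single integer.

Round 1: pos1(id96) recv 72: drop; pos2(id73) recv 96: fwd; pos3(id28) recv 73: fwd; pos4(id85) recv 28: drop; pos5(id84) recv 85: fwd; pos6(id41) recv 84: fwd; pos0(id72) recv 41: drop
Round 2: pos3(id28) recv 96: fwd; pos4(id85) recv 73: drop; pos6(id41) recv 85: fwd; pos0(id72) recv 84: fwd
Round 3: pos4(id85) recv 96: fwd; pos0(id72) recv 85: fwd; pos1(id96) recv 84: drop
Round 4: pos5(id84) recv 96: fwd; pos1(id96) recv 85: drop
Round 5: pos6(id41) recv 96: fwd
Round 6: pos0(id72) recv 96: fwd
Round 7: pos1(id96) recv 96: ELECTED
Message ID 85 originates at pos 4; dropped at pos 1 in round 4

Answer: 4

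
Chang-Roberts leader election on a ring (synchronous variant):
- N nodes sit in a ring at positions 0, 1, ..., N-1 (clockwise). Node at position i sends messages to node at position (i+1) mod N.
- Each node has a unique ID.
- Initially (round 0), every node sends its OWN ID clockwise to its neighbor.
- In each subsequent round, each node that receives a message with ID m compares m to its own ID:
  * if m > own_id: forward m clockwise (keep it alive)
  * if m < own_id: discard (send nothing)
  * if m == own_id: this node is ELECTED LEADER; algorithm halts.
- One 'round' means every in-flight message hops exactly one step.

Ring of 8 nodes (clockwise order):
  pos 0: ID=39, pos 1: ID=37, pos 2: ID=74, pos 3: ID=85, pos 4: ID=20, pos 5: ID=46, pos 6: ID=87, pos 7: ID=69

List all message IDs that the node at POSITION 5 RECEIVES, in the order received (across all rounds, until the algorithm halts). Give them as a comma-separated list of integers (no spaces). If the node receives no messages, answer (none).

Round 1: pos1(id37) recv 39: fwd; pos2(id74) recv 37: drop; pos3(id85) recv 74: drop; pos4(id20) recv 85: fwd; pos5(id46) recv 20: drop; pos6(id87) recv 46: drop; pos7(id69) recv 87: fwd; pos0(id39) recv 69: fwd
Round 2: pos2(id74) recv 39: drop; pos5(id46) recv 85: fwd; pos0(id39) recv 87: fwd; pos1(id37) recv 69: fwd
Round 3: pos6(id87) recv 85: drop; pos1(id37) recv 87: fwd; pos2(id74) recv 69: drop
Round 4: pos2(id74) recv 87: fwd
Round 5: pos3(id85) recv 87: fwd
Round 6: pos4(id20) recv 87: fwd
Round 7: pos5(id46) recv 87: fwd
Round 8: pos6(id87) recv 87: ELECTED

Answer: 20,85,87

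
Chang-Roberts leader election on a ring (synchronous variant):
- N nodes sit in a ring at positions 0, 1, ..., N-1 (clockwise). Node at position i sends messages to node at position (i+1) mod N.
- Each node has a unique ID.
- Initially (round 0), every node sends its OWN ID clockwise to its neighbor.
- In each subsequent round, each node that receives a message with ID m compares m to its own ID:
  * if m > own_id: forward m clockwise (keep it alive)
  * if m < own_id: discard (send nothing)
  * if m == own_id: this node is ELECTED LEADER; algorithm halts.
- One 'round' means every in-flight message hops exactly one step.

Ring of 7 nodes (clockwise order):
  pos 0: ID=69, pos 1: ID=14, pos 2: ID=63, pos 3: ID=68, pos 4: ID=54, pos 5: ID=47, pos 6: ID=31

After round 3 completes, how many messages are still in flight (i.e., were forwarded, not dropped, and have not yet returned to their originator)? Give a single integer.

Answer: 2

Derivation:
Round 1: pos1(id14) recv 69: fwd; pos2(id63) recv 14: drop; pos3(id68) recv 63: drop; pos4(id54) recv 68: fwd; pos5(id47) recv 54: fwd; pos6(id31) recv 47: fwd; pos0(id69) recv 31: drop
Round 2: pos2(id63) recv 69: fwd; pos5(id47) recv 68: fwd; pos6(id31) recv 54: fwd; pos0(id69) recv 47: drop
Round 3: pos3(id68) recv 69: fwd; pos6(id31) recv 68: fwd; pos0(id69) recv 54: drop
After round 3: 2 messages still in flight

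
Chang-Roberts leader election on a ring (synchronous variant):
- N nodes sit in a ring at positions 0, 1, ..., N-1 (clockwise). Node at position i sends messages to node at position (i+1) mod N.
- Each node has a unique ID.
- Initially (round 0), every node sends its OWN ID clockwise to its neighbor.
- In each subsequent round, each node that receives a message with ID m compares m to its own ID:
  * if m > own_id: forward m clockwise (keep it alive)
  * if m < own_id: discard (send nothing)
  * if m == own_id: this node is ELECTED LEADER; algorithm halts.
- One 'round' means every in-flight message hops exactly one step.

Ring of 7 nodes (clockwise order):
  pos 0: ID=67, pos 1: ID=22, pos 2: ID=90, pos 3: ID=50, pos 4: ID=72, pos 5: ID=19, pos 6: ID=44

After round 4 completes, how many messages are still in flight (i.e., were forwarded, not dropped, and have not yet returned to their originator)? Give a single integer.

Round 1: pos1(id22) recv 67: fwd; pos2(id90) recv 22: drop; pos3(id50) recv 90: fwd; pos4(id72) recv 50: drop; pos5(id19) recv 72: fwd; pos6(id44) recv 19: drop; pos0(id67) recv 44: drop
Round 2: pos2(id90) recv 67: drop; pos4(id72) recv 90: fwd; pos6(id44) recv 72: fwd
Round 3: pos5(id19) recv 90: fwd; pos0(id67) recv 72: fwd
Round 4: pos6(id44) recv 90: fwd; pos1(id22) recv 72: fwd
After round 4: 2 messages still in flight

Answer: 2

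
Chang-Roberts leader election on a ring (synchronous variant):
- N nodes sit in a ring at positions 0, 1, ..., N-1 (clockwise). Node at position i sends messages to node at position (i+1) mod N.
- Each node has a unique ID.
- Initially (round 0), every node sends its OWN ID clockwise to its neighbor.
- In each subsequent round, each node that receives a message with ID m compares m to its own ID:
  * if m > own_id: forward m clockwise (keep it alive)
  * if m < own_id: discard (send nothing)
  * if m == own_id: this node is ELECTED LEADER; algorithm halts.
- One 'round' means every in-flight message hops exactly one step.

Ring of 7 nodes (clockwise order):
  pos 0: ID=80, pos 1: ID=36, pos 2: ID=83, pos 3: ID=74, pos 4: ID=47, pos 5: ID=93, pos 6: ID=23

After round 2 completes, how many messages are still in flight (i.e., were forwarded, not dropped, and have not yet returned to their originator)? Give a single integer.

Round 1: pos1(id36) recv 80: fwd; pos2(id83) recv 36: drop; pos3(id74) recv 83: fwd; pos4(id47) recv 74: fwd; pos5(id93) recv 47: drop; pos6(id23) recv 93: fwd; pos0(id80) recv 23: drop
Round 2: pos2(id83) recv 80: drop; pos4(id47) recv 83: fwd; pos5(id93) recv 74: drop; pos0(id80) recv 93: fwd
After round 2: 2 messages still in flight

Answer: 2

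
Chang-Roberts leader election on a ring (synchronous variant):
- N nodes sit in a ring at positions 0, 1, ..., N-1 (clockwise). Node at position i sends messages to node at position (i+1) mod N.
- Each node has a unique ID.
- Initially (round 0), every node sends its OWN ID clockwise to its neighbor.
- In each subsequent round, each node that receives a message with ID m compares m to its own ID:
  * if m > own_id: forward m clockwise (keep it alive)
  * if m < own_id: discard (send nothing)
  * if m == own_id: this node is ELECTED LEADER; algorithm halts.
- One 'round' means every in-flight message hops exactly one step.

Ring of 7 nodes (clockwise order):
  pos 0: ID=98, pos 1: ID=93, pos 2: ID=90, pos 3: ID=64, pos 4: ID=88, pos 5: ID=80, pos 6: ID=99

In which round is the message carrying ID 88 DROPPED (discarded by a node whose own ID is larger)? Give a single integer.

Answer: 2

Derivation:
Round 1: pos1(id93) recv 98: fwd; pos2(id90) recv 93: fwd; pos3(id64) recv 90: fwd; pos4(id88) recv 64: drop; pos5(id80) recv 88: fwd; pos6(id99) recv 80: drop; pos0(id98) recv 99: fwd
Round 2: pos2(id90) recv 98: fwd; pos3(id64) recv 93: fwd; pos4(id88) recv 90: fwd; pos6(id99) recv 88: drop; pos1(id93) recv 99: fwd
Round 3: pos3(id64) recv 98: fwd; pos4(id88) recv 93: fwd; pos5(id80) recv 90: fwd; pos2(id90) recv 99: fwd
Round 4: pos4(id88) recv 98: fwd; pos5(id80) recv 93: fwd; pos6(id99) recv 90: drop; pos3(id64) recv 99: fwd
Round 5: pos5(id80) recv 98: fwd; pos6(id99) recv 93: drop; pos4(id88) recv 99: fwd
Round 6: pos6(id99) recv 98: drop; pos5(id80) recv 99: fwd
Round 7: pos6(id99) recv 99: ELECTED
Message ID 88 originates at pos 4; dropped at pos 6 in round 2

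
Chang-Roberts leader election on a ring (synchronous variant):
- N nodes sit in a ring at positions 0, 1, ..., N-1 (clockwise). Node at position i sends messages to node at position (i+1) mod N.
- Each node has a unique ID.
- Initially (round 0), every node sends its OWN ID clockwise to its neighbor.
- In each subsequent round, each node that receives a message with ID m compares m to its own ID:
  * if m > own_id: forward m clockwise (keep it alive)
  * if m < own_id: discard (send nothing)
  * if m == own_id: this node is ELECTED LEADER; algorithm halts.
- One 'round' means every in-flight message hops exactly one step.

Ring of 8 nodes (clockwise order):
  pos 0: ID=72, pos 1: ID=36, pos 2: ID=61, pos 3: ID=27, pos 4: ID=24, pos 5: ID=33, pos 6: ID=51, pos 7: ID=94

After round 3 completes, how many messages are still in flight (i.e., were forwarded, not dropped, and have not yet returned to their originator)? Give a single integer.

Answer: 3

Derivation:
Round 1: pos1(id36) recv 72: fwd; pos2(id61) recv 36: drop; pos3(id27) recv 61: fwd; pos4(id24) recv 27: fwd; pos5(id33) recv 24: drop; pos6(id51) recv 33: drop; pos7(id94) recv 51: drop; pos0(id72) recv 94: fwd
Round 2: pos2(id61) recv 72: fwd; pos4(id24) recv 61: fwd; pos5(id33) recv 27: drop; pos1(id36) recv 94: fwd
Round 3: pos3(id27) recv 72: fwd; pos5(id33) recv 61: fwd; pos2(id61) recv 94: fwd
After round 3: 3 messages still in flight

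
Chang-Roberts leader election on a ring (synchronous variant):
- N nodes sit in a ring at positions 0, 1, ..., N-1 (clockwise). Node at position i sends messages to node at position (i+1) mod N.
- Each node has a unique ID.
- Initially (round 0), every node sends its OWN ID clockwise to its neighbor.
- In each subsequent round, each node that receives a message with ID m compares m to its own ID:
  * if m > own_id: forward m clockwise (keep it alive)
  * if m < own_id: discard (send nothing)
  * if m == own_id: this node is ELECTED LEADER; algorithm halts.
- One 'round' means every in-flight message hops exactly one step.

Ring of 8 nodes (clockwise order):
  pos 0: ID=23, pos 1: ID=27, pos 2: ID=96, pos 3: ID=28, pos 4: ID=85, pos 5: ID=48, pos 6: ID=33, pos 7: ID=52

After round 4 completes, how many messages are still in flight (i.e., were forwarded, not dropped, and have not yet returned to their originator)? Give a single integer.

Round 1: pos1(id27) recv 23: drop; pos2(id96) recv 27: drop; pos3(id28) recv 96: fwd; pos4(id85) recv 28: drop; pos5(id48) recv 85: fwd; pos6(id33) recv 48: fwd; pos7(id52) recv 33: drop; pos0(id23) recv 52: fwd
Round 2: pos4(id85) recv 96: fwd; pos6(id33) recv 85: fwd; pos7(id52) recv 48: drop; pos1(id27) recv 52: fwd
Round 3: pos5(id48) recv 96: fwd; pos7(id52) recv 85: fwd; pos2(id96) recv 52: drop
Round 4: pos6(id33) recv 96: fwd; pos0(id23) recv 85: fwd
After round 4: 2 messages still in flight

Answer: 2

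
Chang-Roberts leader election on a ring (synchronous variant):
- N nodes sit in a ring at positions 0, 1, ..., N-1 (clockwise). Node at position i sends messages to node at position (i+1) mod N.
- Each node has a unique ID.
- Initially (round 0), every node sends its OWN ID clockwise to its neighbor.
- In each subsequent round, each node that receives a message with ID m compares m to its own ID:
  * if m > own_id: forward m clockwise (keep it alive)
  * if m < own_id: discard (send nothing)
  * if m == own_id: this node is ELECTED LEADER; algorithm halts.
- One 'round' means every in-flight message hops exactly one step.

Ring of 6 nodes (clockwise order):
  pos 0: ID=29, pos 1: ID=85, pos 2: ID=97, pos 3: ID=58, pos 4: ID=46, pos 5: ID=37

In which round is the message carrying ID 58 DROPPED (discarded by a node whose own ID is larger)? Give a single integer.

Answer: 4

Derivation:
Round 1: pos1(id85) recv 29: drop; pos2(id97) recv 85: drop; pos3(id58) recv 97: fwd; pos4(id46) recv 58: fwd; pos5(id37) recv 46: fwd; pos0(id29) recv 37: fwd
Round 2: pos4(id46) recv 97: fwd; pos5(id37) recv 58: fwd; pos0(id29) recv 46: fwd; pos1(id85) recv 37: drop
Round 3: pos5(id37) recv 97: fwd; pos0(id29) recv 58: fwd; pos1(id85) recv 46: drop
Round 4: pos0(id29) recv 97: fwd; pos1(id85) recv 58: drop
Round 5: pos1(id85) recv 97: fwd
Round 6: pos2(id97) recv 97: ELECTED
Message ID 58 originates at pos 3; dropped at pos 1 in round 4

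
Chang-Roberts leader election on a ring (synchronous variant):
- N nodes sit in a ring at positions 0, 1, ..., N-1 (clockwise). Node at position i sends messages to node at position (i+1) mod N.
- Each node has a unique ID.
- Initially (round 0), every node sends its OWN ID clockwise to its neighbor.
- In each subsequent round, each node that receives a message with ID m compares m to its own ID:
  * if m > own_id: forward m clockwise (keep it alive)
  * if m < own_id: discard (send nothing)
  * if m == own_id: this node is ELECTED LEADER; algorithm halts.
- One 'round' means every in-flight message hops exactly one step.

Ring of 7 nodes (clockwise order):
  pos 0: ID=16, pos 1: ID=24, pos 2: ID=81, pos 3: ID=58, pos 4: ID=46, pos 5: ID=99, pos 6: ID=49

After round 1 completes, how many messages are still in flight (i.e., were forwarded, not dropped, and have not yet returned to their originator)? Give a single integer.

Round 1: pos1(id24) recv 16: drop; pos2(id81) recv 24: drop; pos3(id58) recv 81: fwd; pos4(id46) recv 58: fwd; pos5(id99) recv 46: drop; pos6(id49) recv 99: fwd; pos0(id16) recv 49: fwd
After round 1: 4 messages still in flight

Answer: 4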